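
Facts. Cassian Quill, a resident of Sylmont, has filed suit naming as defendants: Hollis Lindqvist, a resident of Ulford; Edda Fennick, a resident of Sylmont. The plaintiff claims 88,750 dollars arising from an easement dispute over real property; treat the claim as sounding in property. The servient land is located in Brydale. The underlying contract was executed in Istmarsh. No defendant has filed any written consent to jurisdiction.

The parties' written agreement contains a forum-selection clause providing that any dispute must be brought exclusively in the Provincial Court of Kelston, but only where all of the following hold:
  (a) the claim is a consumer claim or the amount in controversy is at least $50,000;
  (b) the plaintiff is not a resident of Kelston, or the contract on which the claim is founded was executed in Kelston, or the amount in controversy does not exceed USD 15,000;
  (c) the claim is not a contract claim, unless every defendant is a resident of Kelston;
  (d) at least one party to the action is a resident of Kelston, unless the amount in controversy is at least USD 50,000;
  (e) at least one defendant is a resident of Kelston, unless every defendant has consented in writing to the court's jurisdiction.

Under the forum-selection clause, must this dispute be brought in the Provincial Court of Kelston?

No

The Provincial Court of Kelston:
  (a) The amount in controversy is 88,750 dollars, which meets the 50,000 dollars floor, which satisfies one of the alternatives. Condition met.
  (b) The plaintiff resides in Sylmont, which is not Kelston, which satisfies one of the alternatives. Condition met.
  (c) The claim is a property claim, not a contract claim. Satisfied.
  (d) No party resides in Kelston. The proviso rescues it, though: the amount in controversy is $88,750, which meets the USD 50,000 floor. Satisfied.
  (e) No defendant resides in Kelston (they reside in Ulford, Sylmont). Nor does the 'unless' clause help: no such written consent has been filed. Fails.
  → The clause does not apply.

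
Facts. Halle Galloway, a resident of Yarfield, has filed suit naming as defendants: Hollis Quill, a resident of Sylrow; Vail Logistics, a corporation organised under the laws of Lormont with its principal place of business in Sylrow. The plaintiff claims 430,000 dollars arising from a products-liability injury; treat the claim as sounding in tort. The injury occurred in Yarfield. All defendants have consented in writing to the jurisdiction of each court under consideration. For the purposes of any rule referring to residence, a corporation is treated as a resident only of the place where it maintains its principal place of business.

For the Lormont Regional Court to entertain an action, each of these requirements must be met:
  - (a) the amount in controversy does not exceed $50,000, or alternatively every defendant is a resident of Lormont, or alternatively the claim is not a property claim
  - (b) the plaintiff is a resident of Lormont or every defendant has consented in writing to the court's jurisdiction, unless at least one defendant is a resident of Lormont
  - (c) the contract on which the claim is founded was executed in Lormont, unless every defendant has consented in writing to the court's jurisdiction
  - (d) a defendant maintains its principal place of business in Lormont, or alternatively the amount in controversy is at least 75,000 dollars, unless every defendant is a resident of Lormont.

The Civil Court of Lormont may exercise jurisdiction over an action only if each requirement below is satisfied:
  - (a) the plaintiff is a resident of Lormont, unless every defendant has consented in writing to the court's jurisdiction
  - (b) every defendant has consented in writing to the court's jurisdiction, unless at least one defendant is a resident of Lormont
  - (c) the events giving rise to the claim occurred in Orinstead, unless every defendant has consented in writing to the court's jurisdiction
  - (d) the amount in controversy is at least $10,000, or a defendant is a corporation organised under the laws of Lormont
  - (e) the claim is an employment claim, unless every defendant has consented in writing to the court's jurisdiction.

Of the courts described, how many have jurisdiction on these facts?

2

The Lormont Regional Court:
  (a) The claim is a tort claim, not a property claim, so one alternative holds. Condition met.
  (b) Every defendant has filed written consent, which satisfies one of the alternatives. Met.
  (c) No contract (and hence no place of execution) is alleged. But every defendant has filed written consent, and the 'unless' clause therefore excuses the requirement. Satisfied.
  (d) The amount in controversy is USD 430,000, which meets the 75,000 dollars floor, so one alternative holds. Met.
  → The court has jurisdiction.
The Civil Court of Lormont:
  (a) The plaintiff resides in Yarfield, not Lormont. But every defendant has filed written consent, and the 'unless' clause therefore excuses the requirement. Condition met.
  (b) Every defendant has filed written consent. Condition met.
  (c) The operative events occurred in Yarfield, not Orinstead. But every defendant has filed written consent, and the 'unless' clause therefore excuses the requirement. Satisfied.
  (d) The amount in controversy is USD 430,000, which meets the USD 10,000 floor — that alternative is enough. Met.
  (e) The claim is a tort claim, not an employment claim. However, every defendant has filed written consent, so the 'unless' proviso supplies this condition. Met.
  → Jurisdiction lies.
Courts with jurisdiction: the Lormont Regional Court, the Civil Court of Lormont — 2 in total.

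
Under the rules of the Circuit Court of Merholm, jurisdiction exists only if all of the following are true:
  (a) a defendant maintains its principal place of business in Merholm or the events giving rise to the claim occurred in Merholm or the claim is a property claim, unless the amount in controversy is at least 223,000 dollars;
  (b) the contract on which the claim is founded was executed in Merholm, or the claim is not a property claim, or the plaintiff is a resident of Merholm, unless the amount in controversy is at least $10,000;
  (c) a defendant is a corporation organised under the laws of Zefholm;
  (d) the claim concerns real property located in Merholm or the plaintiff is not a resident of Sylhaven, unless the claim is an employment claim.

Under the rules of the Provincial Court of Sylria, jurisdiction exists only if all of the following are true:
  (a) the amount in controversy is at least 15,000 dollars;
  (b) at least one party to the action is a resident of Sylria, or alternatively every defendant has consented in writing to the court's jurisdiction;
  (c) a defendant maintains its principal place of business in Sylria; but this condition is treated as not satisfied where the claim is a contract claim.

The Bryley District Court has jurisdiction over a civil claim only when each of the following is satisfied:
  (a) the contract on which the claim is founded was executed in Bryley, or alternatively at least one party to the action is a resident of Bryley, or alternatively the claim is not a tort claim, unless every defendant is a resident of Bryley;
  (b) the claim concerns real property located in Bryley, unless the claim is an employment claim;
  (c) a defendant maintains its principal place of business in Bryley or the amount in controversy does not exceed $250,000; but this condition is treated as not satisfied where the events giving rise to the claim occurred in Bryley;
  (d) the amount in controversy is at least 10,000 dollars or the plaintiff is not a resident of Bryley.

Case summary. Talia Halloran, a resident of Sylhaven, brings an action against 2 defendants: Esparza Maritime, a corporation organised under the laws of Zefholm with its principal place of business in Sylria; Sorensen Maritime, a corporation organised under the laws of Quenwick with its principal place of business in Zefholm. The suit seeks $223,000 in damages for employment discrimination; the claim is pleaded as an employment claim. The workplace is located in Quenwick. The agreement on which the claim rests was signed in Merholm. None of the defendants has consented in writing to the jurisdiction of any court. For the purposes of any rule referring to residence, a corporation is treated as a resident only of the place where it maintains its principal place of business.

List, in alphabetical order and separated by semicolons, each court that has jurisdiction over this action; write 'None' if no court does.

the Bryley District Court; the Circuit Court of Merholm; the Provincial Court of Sylria

The Circuit Court of Merholm:
  (a) The corporate defendant(s) have their principal place of business in Sylria, Zefholm, not Merholm; the operative events occurred in Quenwick, not Merholm; the claim is an employment claim, not a property claim — no alternative holds. The proviso rescues it, though: the amount in controversy is $223,000, which meets the USD 223,000 floor. Condition met.
  (b) The contract was executed in Merholm, which satisfies one of the alternatives. Condition met.
  (c) Esparza Maritime is organised under the laws of Zefholm. Satisfied.
  (d) The claim does not concern real property; the plaintiff resides in Sylhaven — no alternative holds. The proviso rescues it, though: the claim is an employment claim. Satisfied.
  → All conditions met; jurisdiction exists.
The Provincial Court of Sylria:
  (a) The amount in controversy is 223,000 dollars, which meets the 15,000 dollars floor. Met.
  (b) Esparza Maritime resides in Sylria, which satisfies one of the alternatives. Satisfied.
  (c) Esparza Maritime has its principal place of business in Sylria. The carve-out does not apply: the claim is an employment claim, not a contract claim. Satisfied.
  → All conditions met; jurisdiction exists.
The Bryley District Court:
  (a) The claim is an employment claim, not a tort claim, which satisfies one of the alternatives. Met.
  (b) The claim does not concern real property. But the claim is an employment claim, and the 'unless' clause therefore excuses the requirement. Condition met.
  (c) The amount in controversy is USD 223,000, within the 250,000 dollars ceiling, which satisfies one of the alternatives. The exception is not triggered, since the operative events occurred in Quenwick, not Bryley. Condition met.
  (d) The amount in controversy is USD 223,000, which meets the $10,000 floor, which satisfies one of the alternatives. Satisfied.
  → Every requirement is satisfied — jurisdiction.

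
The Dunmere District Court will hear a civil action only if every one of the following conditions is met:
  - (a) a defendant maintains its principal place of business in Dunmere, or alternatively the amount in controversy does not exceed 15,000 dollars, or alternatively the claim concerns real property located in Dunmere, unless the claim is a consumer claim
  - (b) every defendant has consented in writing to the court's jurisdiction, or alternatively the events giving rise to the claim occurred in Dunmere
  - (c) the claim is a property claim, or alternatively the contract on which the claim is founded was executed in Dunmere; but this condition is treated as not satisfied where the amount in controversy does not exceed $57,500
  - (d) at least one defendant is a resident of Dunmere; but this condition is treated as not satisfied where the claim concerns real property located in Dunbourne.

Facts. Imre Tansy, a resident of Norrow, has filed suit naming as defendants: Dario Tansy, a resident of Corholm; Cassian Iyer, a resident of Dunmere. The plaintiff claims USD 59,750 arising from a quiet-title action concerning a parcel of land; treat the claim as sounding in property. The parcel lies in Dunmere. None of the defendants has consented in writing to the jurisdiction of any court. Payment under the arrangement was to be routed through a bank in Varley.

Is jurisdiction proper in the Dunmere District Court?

Yes

The Dunmere District Court:
  (a) The property lies in Dunmere, so one alternative holds. Satisfied.
  (b) The operative events occurred in Dunmere, so one alternative holds. Met.
  (c) The claim is a property claim, so one alternative holds. The carve-out does not apply: the amount in controversy is USD 59,750, above the 57,500 dollars ceiling. Satisfied.
  (d) Cassian Iyer resides in Dunmere. The carve-out does not apply: the property lies in Dunmere, not Dunbourne. Met.
  → Every requirement is satisfied — jurisdiction.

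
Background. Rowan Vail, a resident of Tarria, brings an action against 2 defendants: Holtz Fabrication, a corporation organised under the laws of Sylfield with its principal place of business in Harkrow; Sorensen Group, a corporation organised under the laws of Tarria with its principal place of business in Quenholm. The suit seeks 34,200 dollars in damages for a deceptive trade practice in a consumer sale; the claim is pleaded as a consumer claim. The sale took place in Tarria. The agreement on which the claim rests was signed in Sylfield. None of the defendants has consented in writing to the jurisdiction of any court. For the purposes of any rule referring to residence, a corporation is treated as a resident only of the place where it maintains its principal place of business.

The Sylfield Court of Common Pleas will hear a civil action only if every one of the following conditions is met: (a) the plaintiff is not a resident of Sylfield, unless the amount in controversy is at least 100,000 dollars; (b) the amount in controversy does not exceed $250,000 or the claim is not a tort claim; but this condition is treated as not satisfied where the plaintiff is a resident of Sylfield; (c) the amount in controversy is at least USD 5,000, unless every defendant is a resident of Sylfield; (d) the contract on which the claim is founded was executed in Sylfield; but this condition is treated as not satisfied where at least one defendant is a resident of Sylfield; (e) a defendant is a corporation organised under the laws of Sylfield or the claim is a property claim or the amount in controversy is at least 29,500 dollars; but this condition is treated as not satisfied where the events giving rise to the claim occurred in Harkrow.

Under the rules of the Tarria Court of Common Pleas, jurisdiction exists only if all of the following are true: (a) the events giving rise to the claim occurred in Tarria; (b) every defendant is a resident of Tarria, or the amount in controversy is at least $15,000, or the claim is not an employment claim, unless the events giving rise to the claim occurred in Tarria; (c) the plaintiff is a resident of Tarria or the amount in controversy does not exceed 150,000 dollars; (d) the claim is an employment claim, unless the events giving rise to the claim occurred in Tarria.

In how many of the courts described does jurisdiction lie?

The Sylfield Court of Common Pleas:
  (a) The plaintiff resides in Tarria, which is not Sylfield. Met.
  (b) The amount in controversy is $34,200, within the 250,000 dollars ceiling, which satisfies one of the alternatives. The carve-out does not apply: the plaintiff resides in Tarria, not Sylfield. Satisfied.
  (c) The amount in controversy is USD 34,200, which meets the $5,000 floor. Met.
  (d) The contract was executed in Sylfield. And the carve-out is inapplicable — no defendant resides in Sylfield (they reside in Harkrow, Quenholm). Condition met.
  (e) Holtz Fabrication is organised under the laws of Sylfield, which satisfies one of the alternatives. And the carve-out is inapplicable — the operative events occurred in Tarria, not Harkrow. Condition met.
  → The court has jurisdiction.
The Tarria Court of Common Pleas:
  (a) The operative events occurred in Tarria. Met.
  (b) The amount in controversy is USD 34,200, which meets the $15,000 floor, so one alternative holds. Satisfied.
  (c) The plaintiff resides in Tarria, which satisfies one of the alternatives. Met.
  (d) The claim is a consumer claim, not an employment claim. But the operative events occurred in Tarria, and the 'unless' clause therefore excuses the requirement. Met.
  → The court has jurisdiction.
Courts with jurisdiction: the Sylfield Court of Common Pleas, the Tarria Court of Common Pleas — 2 in total.

2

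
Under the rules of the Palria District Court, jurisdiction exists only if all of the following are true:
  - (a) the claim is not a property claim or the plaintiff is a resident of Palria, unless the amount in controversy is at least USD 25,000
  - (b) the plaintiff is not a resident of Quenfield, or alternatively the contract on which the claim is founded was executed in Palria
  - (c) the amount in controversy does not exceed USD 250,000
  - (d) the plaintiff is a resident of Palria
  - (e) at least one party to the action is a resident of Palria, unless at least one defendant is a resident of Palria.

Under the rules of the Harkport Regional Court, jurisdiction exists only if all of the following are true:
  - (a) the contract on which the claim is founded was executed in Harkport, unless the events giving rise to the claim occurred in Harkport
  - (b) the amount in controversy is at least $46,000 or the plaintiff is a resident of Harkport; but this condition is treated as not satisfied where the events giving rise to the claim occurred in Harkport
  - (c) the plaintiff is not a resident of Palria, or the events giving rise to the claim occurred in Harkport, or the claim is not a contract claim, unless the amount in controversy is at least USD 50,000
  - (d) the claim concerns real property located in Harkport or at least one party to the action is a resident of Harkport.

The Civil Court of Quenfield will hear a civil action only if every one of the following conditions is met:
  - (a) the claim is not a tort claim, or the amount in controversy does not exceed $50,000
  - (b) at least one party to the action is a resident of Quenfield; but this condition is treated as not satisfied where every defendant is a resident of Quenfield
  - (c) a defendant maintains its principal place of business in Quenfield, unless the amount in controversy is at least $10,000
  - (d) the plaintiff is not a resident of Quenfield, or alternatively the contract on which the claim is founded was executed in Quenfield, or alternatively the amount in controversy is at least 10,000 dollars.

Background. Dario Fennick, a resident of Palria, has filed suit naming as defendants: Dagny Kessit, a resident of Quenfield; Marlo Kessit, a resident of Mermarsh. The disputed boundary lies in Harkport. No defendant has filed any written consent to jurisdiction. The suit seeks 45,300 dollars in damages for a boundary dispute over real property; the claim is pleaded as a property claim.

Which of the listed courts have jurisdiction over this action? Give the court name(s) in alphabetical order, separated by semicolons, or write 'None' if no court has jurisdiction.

the Civil Court of Quenfield; the Palria District Court

The Palria District Court:
  (a) The plaintiff resides in Palria, so this disjunct is met. Condition met.
  (b) The plaintiff resides in Palria, which is not Quenfield — that alternative is enough. Satisfied.
  (c) The amount in controversy is $45,300, within the $250,000 ceiling. Satisfied.
  (d) The plaintiff resides in Palria. Met.
  (e) Dario Fennick resides in Palria. Satisfied.
  → Every requirement is satisfied — jurisdiction.
The Harkport Regional Court:
  (a) No contract (and hence no place of execution) is alleged. However, the operative events occurred in Harkport, so the 'unless' proviso supplies this condition. Condition met.
  (b) The amount in controversy is USD 45,300, below the 46,000 dollars floor; the plaintiff resides in Palria, not Harkport — none of the alternatives is met. Fails.
  (c) The operative events occurred in Harkport, which satisfies one of the alternatives. Met.
  (d) The property lies in Harkport, so one alternative holds. Satisfied.
  → No jurisdiction.
The Civil Court of Quenfield:
  (a) The claim is a property claim, not a tort claim — that alternative is enough. Satisfied.
  (b) Dagny Kessit resides in Quenfield. And the carve-out is inapplicable — the defendants reside as follows — Dagny Kessit in Quenfield, Marlo Kessit in Mermarsh — not all in Quenfield. Met.
  (c) No defendant is a corporation. But the amount in controversy is $45,300, which meets the $10,000 floor, and the 'unless' clause therefore excuses the requirement. Satisfied.
  (d) The plaintiff resides in Palria, which is not Quenfield, which satisfies one of the alternatives. Satisfied.
  → The court has jurisdiction.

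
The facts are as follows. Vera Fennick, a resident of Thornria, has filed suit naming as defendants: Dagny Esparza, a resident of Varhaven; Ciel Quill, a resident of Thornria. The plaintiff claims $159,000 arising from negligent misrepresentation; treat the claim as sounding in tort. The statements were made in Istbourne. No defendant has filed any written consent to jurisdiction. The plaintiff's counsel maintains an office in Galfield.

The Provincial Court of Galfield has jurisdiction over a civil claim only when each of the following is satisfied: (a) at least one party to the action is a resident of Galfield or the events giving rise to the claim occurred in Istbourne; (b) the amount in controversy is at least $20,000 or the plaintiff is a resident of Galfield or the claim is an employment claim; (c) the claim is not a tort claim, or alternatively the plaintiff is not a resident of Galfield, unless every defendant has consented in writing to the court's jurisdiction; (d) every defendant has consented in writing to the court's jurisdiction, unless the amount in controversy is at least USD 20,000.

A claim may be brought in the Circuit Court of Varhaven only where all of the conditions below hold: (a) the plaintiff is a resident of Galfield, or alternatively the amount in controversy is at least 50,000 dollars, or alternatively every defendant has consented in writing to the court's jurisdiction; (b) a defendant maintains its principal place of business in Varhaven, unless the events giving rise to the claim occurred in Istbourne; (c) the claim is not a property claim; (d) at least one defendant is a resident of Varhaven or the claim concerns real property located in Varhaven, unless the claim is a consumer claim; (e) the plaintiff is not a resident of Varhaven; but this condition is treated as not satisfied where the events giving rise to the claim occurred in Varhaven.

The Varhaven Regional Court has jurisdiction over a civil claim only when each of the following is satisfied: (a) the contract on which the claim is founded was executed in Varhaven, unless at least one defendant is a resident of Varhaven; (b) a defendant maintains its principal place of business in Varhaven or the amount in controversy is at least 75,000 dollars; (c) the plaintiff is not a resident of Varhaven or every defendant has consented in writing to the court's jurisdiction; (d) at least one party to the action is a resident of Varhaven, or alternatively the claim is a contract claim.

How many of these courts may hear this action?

3

The Provincial Court of Galfield:
  (a) The operative events occurred in Istbourne, so one alternative holds. Satisfied.
  (b) The amount in controversy is $159,000, which meets the 20,000 dollars floor, which satisfies one of the alternatives. Met.
  (c) The plaintiff resides in Thornria, which is not Galfield, so this disjunct is met. Condition met.
  (d) No such written consent has been filed. However, the amount in controversy is USD 159,000, which meets the USD 20,000 floor, so the 'unless' proviso supplies this condition. Satisfied.
  → The court has jurisdiction.
The Circuit Court of Varhaven:
  (a) The amount in controversy is 159,000 dollars, which meets the 50,000 dollars floor, so one alternative holds. Condition met.
  (b) No defendant is a corporation. The proviso rescues it, though: the operative events occurred in Istbourne. Met.
  (c) The claim is a tort claim, not a property claim. Met.
  (d) Dagny Esparza resides in Varhaven, so one alternative holds. Condition met.
  (e) The plaintiff resides in Thornria, which is not Varhaven. The carve-out does not apply: the operative events occurred in Istbourne, not Varhaven. Condition met.
  → All conditions met; jurisdiction exists.
The Varhaven Regional Court:
  (a) No contract (and hence no place of execution) is alleged. The proviso rescues it, though: Dagny Esparza resides in Varhaven. Met.
  (b) The amount in controversy is 159,000 dollars, which meets the $75,000 floor, so this disjunct is met. Condition met.
  (c) The plaintiff resides in Thornria, which is not Varhaven — that alternative is enough. Satisfied.
  (d) Dagny Esparza resides in Varhaven — that alternative is enough. Satisfied.
  → The court has jurisdiction.
Courts with jurisdiction: the Provincial Court of Galfield, the Circuit Court of Varhaven, the Varhaven Regional Court — 3 in total.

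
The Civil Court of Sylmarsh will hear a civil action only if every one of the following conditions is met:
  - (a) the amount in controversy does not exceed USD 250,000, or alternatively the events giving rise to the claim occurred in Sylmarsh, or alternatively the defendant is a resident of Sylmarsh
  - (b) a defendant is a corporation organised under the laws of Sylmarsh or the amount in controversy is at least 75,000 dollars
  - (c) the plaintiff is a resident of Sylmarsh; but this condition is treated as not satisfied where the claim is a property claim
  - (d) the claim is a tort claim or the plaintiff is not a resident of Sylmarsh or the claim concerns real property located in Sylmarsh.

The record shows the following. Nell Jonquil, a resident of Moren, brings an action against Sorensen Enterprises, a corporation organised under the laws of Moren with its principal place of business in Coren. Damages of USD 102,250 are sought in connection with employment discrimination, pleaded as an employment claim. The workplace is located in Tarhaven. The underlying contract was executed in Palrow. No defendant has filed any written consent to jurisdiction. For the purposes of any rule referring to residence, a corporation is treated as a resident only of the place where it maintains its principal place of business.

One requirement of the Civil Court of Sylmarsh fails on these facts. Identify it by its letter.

The Civil Court of Sylmarsh:
  (a) The amount in controversy is $102,250, within the $250,000 ceiling, which satisfies one of the alternatives. Met.
  (b) The amount in controversy is $102,250, which meets the $75,000 floor, so this disjunct is met. Condition met.
  (c) The plaintiff resides in Moren, not Sylmarsh. Not satisfied.
  (d) The plaintiff resides in Moren, which is not Sylmarsh, so this disjunct is met. Condition met.
Only condition (c) fails.

(c)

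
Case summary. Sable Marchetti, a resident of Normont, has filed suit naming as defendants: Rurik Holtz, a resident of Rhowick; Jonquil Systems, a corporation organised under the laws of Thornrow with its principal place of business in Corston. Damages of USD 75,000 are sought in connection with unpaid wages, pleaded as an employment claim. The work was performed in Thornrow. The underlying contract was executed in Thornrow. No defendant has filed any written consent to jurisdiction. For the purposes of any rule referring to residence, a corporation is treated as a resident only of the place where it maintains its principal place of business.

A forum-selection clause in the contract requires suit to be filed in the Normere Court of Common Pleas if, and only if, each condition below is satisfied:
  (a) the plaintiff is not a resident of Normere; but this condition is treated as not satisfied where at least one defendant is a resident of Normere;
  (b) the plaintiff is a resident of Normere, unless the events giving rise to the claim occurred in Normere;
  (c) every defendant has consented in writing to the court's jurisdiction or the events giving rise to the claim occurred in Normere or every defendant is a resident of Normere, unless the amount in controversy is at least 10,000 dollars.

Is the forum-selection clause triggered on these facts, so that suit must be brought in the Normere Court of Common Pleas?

No

The Normere Court of Common Pleas:
  (a) The plaintiff resides in Normont, which is not Normere. The exception is not triggered, since no defendant resides in Normere (they reside in Rhowick, Corston). Condition met.
  (b) The plaintiff resides in Normont, not Normere. And the operative events occurred in Thornrow, not Normere, so the proviso does not save it. Fails.
  (c) No such written consent has been filed; the operative events occurred in Thornrow, not Normere; the defendants reside as follows — Rurik Holtz in Rhowick, Jonquil Systems in Corston — not all in Normere — none of the alternatives is met. The proviso rescues it, though: the amount in controversy is $75,000, which meets the $10,000 floor. Condition met.
  → The clause does not apply.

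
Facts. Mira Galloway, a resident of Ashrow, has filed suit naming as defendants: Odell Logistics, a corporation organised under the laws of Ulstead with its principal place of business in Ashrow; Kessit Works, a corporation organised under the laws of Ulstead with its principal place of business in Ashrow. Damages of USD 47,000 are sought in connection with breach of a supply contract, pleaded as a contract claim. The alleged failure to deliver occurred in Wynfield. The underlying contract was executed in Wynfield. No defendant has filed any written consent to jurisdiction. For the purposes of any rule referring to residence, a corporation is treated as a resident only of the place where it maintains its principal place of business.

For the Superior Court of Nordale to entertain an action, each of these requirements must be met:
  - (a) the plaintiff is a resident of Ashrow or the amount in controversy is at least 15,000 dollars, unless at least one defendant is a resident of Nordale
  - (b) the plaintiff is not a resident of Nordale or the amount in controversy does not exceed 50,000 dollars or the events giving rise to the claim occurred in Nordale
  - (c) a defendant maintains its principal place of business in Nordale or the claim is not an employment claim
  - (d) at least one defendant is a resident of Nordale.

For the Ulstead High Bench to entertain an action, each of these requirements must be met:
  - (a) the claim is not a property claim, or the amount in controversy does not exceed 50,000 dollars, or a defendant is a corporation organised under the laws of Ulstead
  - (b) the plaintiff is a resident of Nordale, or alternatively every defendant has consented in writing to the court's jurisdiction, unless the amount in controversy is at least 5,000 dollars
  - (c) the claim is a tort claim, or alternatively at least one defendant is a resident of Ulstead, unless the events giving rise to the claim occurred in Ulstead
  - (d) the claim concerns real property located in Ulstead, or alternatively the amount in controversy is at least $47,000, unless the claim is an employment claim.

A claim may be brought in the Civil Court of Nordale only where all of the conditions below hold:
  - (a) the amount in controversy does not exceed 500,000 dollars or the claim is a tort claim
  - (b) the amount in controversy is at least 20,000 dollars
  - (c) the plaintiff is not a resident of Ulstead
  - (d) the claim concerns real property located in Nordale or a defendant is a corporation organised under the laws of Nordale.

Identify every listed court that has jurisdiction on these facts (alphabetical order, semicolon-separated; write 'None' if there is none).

The Superior Court of Nordale:
  (a) The plaintiff resides in Ashrow, so one alternative holds. Condition met.
  (b) The plaintiff resides in Ashrow, which is not Nordale, which satisfies one of the alternatives. Condition met.
  (c) The claim is a contract claim, not an employment claim, which satisfies one of the alternatives. Satisfied.
  (d) No defendant resides in Nordale (they reside in Ashrow, Ashrow). Not met.
  → Not every requirement is met — no jurisdiction.
The Ulstead High Bench:
  (a) The claim is a contract claim, not a property claim — that alternative is enough. Satisfied.
  (b) The plaintiff resides in Ashrow, not Nordale; no such written consent has been filed — every alternative fails. However, the amount in controversy is 47,000 dollars, which meets the $5,000 floor, so the 'unless' proviso supplies this condition. Condition met.
  (c) The claim is a contract claim, not a tort claim; no defendant resides in Ulstead (they reside in Ashrow, Ashrow) — no alternative holds. Nor does the 'unless' clause help: the operative events occurred in Wynfield, not Ulstead. Not met.
  (d) The amount in controversy is USD 47,000, which meets the 47,000 dollars floor, so this disjunct is met. Condition met.
  → At least one condition fails; no jurisdiction.
The Civil Court of Nordale:
  (a) The amount in controversy is USD 47,000, within the $500,000 ceiling, so this disjunct is met. Met.
  (b) The amount in controversy is USD 47,000, which meets the $20,000 floor. Condition met.
  (c) The plaintiff resides in Ashrow, which is not Ulstead. Satisfied.
  (d) The claim does not concern real property; the corporate defendant(s) are organised in Ulstead, not Nordale — none of the alternatives is met. Not met.
  → At least one condition fails; no jurisdiction.

None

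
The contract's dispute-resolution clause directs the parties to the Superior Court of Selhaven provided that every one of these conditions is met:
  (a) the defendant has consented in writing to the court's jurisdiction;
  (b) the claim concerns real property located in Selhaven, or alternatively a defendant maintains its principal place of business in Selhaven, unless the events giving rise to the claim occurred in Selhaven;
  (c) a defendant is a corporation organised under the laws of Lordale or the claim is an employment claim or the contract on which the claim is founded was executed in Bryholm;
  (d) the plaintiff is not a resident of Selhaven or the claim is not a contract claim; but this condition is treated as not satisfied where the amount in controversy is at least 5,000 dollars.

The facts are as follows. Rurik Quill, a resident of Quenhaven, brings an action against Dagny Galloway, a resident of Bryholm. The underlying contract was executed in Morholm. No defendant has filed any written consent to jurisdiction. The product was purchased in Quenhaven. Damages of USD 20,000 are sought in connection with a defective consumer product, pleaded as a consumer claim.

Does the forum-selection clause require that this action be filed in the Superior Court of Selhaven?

No

The Superior Court of Selhaven:
  (a) No such written consent has been filed. Not met.
  (b) The claim does not concern real property; no defendant is a corporation — none of the alternatives is met. And the operative events occurred in Quenhaven, not Selhaven, so the proviso does not save it. Not satisfied.
  (c) No defendant is a corporation; the claim is a consumer claim, not an employment claim; the contract was executed in Morholm, not Bryholm — every alternative fails. Not satisfied.
  (d) The plaintiff resides in Quenhaven, which is not Selhaven, which satisfies one of the alternatives. However, the amount in controversy is USD 20,000, which meets the $5,000 floor, which falls within the stated exception and so defeats the condition. Condition not met.
  → The clause does not apply.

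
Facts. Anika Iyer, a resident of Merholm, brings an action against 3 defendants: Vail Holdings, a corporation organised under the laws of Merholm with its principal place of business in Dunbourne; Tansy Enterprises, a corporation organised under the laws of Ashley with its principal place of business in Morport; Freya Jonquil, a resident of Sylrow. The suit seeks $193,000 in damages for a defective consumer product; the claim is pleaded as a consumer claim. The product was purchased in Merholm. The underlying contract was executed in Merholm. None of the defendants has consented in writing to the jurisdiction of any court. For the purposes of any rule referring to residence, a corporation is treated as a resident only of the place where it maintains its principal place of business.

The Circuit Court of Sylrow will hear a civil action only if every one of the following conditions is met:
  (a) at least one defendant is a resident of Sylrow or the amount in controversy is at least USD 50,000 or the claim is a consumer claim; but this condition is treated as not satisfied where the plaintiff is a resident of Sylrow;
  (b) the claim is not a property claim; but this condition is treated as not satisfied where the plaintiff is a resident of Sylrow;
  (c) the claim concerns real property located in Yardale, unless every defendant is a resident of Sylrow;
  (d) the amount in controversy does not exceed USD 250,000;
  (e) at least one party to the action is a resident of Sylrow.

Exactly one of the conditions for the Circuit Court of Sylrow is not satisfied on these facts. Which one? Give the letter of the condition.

The Circuit Court of Sylrow:
  (a) Freya Jonquil resides in Sylrow, so this disjunct is met. And the carve-out is inapplicable — the plaintiff resides in Merholm, not Sylrow. Condition met.
  (b) The claim is a consumer claim, not a property claim. The carve-out does not apply: the plaintiff resides in Merholm, not Sylrow. Condition met.
  (c) The claim does not concern real property. The proviso offers no rescue either, since the defendants reside as follows — Vail Holdings in Dunbourne, Tansy Enterprises in Morport, Freya Jonquil in Sylrow — not all in Sylrow. Condition not met.
  (d) The amount in controversy is USD 193,000, within the 250,000 dollars ceiling. Satisfied.
  (e) Freya Jonquil resides in Sylrow. Met.
Only condition (c) fails.

(c)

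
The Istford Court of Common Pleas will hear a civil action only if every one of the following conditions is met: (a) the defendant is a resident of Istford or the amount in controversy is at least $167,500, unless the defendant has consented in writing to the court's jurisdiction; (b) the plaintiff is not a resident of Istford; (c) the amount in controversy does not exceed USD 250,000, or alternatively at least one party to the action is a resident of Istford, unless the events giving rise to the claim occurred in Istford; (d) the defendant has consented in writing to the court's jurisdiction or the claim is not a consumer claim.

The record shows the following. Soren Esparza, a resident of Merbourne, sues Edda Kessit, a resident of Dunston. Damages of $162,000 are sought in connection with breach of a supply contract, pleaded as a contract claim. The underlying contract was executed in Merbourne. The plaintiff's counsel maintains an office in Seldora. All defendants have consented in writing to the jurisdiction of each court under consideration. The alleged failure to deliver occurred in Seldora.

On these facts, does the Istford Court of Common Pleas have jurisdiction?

The Istford Court of Common Pleas:
  (a) The defendant resides in Dunston, not Istford; the amount in controversy is 162,000 dollars, below the 167,500 dollars floor — no alternative holds. However, every defendant has filed written consent, so the 'unless' proviso supplies this condition. Condition met.
  (b) The plaintiff resides in Merbourne, which is not Istford. Met.
  (c) The amount in controversy is 162,000 dollars, within the 250,000 dollars ceiling — that alternative is enough. Satisfied.
  (d) Every defendant has filed written consent — that alternative is enough. Condition met.
  → Jurisdiction lies.

Yes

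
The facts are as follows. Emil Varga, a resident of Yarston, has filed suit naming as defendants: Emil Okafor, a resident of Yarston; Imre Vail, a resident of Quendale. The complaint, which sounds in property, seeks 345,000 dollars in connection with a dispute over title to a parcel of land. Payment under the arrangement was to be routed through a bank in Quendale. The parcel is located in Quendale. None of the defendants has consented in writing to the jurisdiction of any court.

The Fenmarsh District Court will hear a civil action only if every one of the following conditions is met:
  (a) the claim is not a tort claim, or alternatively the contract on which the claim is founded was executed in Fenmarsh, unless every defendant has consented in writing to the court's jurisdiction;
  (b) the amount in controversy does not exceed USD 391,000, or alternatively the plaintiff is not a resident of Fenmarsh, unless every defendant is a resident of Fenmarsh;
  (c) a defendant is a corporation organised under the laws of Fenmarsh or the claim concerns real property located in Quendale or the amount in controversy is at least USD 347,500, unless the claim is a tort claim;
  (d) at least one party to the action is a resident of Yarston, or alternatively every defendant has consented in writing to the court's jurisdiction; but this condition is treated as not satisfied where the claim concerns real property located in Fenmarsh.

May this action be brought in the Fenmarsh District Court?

The Fenmarsh District Court:
  (a) The claim is a property claim, not a tort claim, so this disjunct is met. Met.
  (b) The amount in controversy is 345,000 dollars, within the 391,000 dollars ceiling — that alternative is enough. Met.
  (c) The property lies in Quendale, so one alternative holds. Satisfied.
  (d) Emil Varga resides in Yarston, which satisfies one of the alternatives. The exception is not triggered, since the property lies in Quendale, not Fenmarsh. Condition met.
  → Jurisdiction lies.

Yes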